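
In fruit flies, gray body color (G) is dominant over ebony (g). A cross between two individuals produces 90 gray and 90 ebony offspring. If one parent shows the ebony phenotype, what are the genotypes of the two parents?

Observed offspring: 90 gray, 90 ebony
The observed ratio simplifies to 1:1. One parent shows ebony, so its genotype must be gg. A 1:1 offspring split requires the other parent to be heterozygous (Gg).
Parent genotypes: gg × Gg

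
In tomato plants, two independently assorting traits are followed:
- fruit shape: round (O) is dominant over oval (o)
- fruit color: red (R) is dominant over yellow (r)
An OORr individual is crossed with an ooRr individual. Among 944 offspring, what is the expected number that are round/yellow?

Dihybrid cross OORr × ooRr — consider each gene separately:
fruit shape: OO × oo → 4 Oo → 4 O_ (out of 4)
fruit color: Rr × Rr → 1 RR, 2 Rr, 1 rr → 3 R_ : 1 rr (out of 4)
Combine (counts out of 4 × 4 = 16): round/red (O_R_) = 4×3 = 12; round/yellow (O_rr) = 4×1 = 4
Phenotype counts (out of 16): 12 round/red, 4 round/yellow
round/yellow: 4 out of 16 → fraction 1/4
Expected count = 1/4 × 944 = 236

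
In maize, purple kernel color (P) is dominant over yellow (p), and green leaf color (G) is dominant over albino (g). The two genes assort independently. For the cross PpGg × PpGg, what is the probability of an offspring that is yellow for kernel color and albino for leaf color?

Dihybrid cross PpGg × PpGg — consider each gene separately:
kernel color: Pp × Pp → 1 PP, 2 Pp, 1 pp → 3 P_ : 1 pp (out of 4)
leaf color: Gg × Gg → 1 GG, 2 Gg, 1 gg → 3 G_ : 1 gg (out of 4)
Looking for: yellow (pp) and albino (gg)
P(yellow) = 1/4, P(albino) = 1/4
P(both) = 1/4 × 1/4 = 1/16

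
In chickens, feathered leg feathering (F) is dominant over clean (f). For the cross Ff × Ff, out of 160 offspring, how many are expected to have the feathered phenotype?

Punnett square for Ff × Ff:
Offspring genotypes: 1 FF, 2 Ff, 1 ff
Total offspring: 4
Count with target: 3
Probability: 3/4
Expected count = 3/4 × 160 = 120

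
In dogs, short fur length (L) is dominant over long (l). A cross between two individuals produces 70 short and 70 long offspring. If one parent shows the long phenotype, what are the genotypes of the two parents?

Observed offspring: 70 short, 70 long
The observed ratio simplifies to 1:1. One parent shows long, so its genotype must be ll. A 1:1 offspring split requires the other parent to be heterozygous (Ll).
Parent genotypes: ll × Ll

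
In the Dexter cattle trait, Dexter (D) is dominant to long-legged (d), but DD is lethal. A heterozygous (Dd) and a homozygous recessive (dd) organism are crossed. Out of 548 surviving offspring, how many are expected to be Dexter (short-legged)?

Cross: Dd × dd
Punnett square offspring (before lethality): 2 Dd, 2 dd
No DD offspring are produced in this cross.
Dexter (short-legged): 2 out of 4 → fraction 1/2
Expected count = 1/2 × 548 = 274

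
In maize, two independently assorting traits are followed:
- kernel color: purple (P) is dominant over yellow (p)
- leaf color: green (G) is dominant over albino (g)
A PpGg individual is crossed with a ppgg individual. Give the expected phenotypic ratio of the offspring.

Dihybrid cross PpGg × ppgg — consider each gene separately:
kernel color: Pp × pp → 2 Pp, 2 pp → 2 P_ : 2 pp (out of 4)
leaf color: Gg × gg → 2 Gg, 2 gg → 2 G_ : 2 gg (out of 4)
Combine (counts out of 4 × 4 = 16): purple/green (P_G_) = 2×2 = 4; purple/albino (P_gg) = 2×2 = 4; yellow/green (ppG_) = 2×2 = 4; yellow/albino (ppgg) = 2×2 = 4
Phenotype counts (out of 16): 4 purple/green, 4 purple/albino, 4 yellow/green, 4 yellow/albino
Ratio: 1 purple/green : 1 purple/albino : 1 yellow/green : 1 yellow/albino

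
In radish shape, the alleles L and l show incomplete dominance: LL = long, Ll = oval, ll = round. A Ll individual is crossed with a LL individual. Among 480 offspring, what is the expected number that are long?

Punnett square for Ll × LL:
Offspring genotypes: 2 LL, 2 Ll
Phenotype counts: 2 long, 2 oval
long: 2 out of 4 → fraction 1/2
Expected count = 1/2 × 480 = 240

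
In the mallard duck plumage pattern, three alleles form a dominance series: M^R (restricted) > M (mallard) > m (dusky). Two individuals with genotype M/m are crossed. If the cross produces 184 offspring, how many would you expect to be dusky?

Cross: M/m × M/m
Allele dominance: M^R > M > m
Offspring genotypes: 1 M/M, 2 M/m, 1 m/m
Phenotype counts: 3 mallard, 1 dusky
dusky: 1 out of 4 → fraction 1/4
Expected count = 1/4 × 184 = 46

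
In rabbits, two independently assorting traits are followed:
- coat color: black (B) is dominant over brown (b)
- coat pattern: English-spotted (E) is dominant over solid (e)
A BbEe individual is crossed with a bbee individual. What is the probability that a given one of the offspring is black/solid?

Dihybrid cross BbEe × bbee — consider each gene separately:
coat color: Bb × bb → 2 Bb, 2 bb → 2 B_ : 2 bb (out of 4)
coat pattern: Ee × ee → 2 Ee, 2 ee → 2 E_ : 2 ee (out of 4)
Combine (counts out of 4 × 4 = 16): black/English-spotted (B_E_) = 2×2 = 4; black/solid (B_ee) = 2×2 = 4; brown/English-spotted (bbE_) = 2×2 = 4; brown/solid (bbee) = 2×2 = 4
Phenotype counts (out of 16): 4 black/English-spotted, 4 black/solid, 4 brown/English-spotted, 4 brown/solid
black/solid: 4 out of 16
Probability: 4/16 = 1/4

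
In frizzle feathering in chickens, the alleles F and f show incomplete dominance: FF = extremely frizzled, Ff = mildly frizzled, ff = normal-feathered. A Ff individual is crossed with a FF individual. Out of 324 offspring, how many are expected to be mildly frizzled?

Punnett square for Ff × FF:
Offspring genotypes: 2 FF, 2 Ff
Phenotype counts: 2 extremely frizzled, 2 mildly frizzled
mildly frizzled: 2 out of 4 → fraction 1/2
Expected count = 1/2 × 324 = 162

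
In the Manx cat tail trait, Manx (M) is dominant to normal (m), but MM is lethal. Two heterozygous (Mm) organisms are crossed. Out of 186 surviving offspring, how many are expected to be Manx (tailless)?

Cross: Mm × Mm
Punnett square offspring (before lethality): 1 MM, 2 Mm, 1 mm
The MM genotype is lethal (embryos die); surviving offspring: 2 Mm, 1 mm
Manx (tailless): 2 out of 3 → fraction 2/3
Expected count = 2/3 × 186 = 124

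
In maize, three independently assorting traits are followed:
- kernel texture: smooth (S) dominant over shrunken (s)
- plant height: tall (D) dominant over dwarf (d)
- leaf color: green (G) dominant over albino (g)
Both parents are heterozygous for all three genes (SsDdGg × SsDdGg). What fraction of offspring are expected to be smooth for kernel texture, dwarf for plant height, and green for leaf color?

Trihybrid cross: SsDdGg × SsDdGg
Each trait segregates independently with a 3:1 phenotypic ratio, so each gene contributes 3/4 (dominant) or 1/4 (recessive).
Target: smooth (kernel texture), dwarf (plant height), green (leaf color)
Probability = product of independent per-trait probabilities
= 3/4 × 1/4 × 3/4 = 9/64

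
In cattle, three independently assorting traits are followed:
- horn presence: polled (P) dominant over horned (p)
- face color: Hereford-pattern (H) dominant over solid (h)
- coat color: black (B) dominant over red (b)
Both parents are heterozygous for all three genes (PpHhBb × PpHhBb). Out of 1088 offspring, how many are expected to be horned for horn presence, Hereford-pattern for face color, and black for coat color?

Trihybrid cross: PpHhBb × PpHhBb
Each trait segregates independently with a 3:1 phenotypic ratio, so each gene contributes 3/4 (dominant) or 1/4 (recessive).
Target: horned (horn presence), Hereford-pattern (face color), black (coat color)
Probability = product of independent per-trait probabilities
= 1/4 × 3/4 × 3/4 = 9/64
Expected count = 9/64 × 1088 = 153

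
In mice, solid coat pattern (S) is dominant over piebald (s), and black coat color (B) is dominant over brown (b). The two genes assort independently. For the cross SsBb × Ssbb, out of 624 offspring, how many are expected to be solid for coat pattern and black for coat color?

Dihybrid cross SsBb × Ssbb — consider each gene separately:
coat pattern: Ss × Ss → 1 SS, 2 Ss, 1 ss → 3 S_ : 1 ss (out of 4)
coat color: Bb × bb → 2 Bb, 2 bb → 2 B_ : 2 bb (out of 4)
Looking for: solid (S_) and black (B_)
P(solid) = 3/4, P(black) = 2/4
P(both) = 3/4 × 2/4 = 6/16 = 3/8
Expected count = 3/8 × 624 = 234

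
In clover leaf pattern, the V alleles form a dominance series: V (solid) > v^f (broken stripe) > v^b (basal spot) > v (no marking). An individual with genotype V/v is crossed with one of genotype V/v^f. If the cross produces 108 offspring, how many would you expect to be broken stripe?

Cross: V/v × V/v^f
Allele dominance: V > v^f > v^b > v
Offspring genotypes: 1 V/V, 1 V/v^f, 1 V/v, 1 v^f/v
Phenotype counts: 3 solid, 1 broken stripe
broken stripe: 1 out of 4 → fraction 1/4
Expected count = 1/4 × 108 = 27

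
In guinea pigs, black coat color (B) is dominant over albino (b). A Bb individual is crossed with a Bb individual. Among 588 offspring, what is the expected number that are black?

Punnett square for Bb × Bb:
Offspring genotypes: 1 BB, 2 Bb, 1 bb
black: 3, albino: 1
black: 3 out of 4 → fraction 3/4
Expected count = 3/4 × 588 = 441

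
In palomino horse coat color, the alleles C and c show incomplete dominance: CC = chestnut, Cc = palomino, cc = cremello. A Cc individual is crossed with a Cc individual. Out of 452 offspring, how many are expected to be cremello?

Punnett square for Cc × Cc:
Offspring genotypes: 1 CC, 2 Cc, 1 cc
Phenotype counts: 1 chestnut, 2 palomino, 1 cremello
cremello: 1 out of 4 → fraction 1/4
Expected count = 1/4 × 452 = 113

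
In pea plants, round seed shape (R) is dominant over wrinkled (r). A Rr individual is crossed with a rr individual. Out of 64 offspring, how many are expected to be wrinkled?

Punnett square for Rr × rr:
Offspring genotypes: 2 Rr, 2 rr
round: 2, wrinkled: 2
wrinkled: 2 out of 4 → fraction 1/2
Expected count = 1/2 × 64 = 32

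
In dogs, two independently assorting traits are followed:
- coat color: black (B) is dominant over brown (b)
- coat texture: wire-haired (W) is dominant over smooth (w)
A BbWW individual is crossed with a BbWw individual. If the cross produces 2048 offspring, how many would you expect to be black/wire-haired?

Dihybrid cross BbWW × BbWw — consider each gene separately:
coat color: Bb × Bb → 1 BB, 2 Bb, 1 bb → 3 B_ : 1 bb (out of 4)
coat texture: WW × Ww → 2 WW, 2 Ww → 4 W_ (out of 4)
Combine (counts out of 4 × 4 = 16): black/wire-haired (B_W_) = 3×4 = 12; brown/wire-haired (bbW_) = 1×4 = 4
Phenotype counts (out of 16): 12 black/wire-haired, 4 brown/wire-haired
black/wire-haired: 12 out of 16 → fraction 3/4
Expected count = 3/4 × 2048 = 1536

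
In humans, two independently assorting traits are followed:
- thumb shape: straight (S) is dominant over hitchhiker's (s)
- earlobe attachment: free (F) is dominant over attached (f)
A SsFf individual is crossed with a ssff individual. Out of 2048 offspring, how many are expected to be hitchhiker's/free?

Dihybrid cross SsFf × ssff — consider each gene separately:
thumb shape: Ss × ss → 2 Ss, 2 ss → 2 S_ : 2 ss (out of 4)
earlobe attachment: Ff × ff → 2 Ff, 2 ff → 2 F_ : 2 ff (out of 4)
Combine (counts out of 4 × 4 = 16): straight/free (S_F_) = 2×2 = 4; straight/attached (S_ff) = 2×2 = 4; hitchhiker's/free (ssF_) = 2×2 = 4; hitchhiker's/attached (ssff) = 2×2 = 4
Phenotype counts (out of 16): 4 straight/free, 4 straight/attached, 4 hitchhiker's/free, 4 hitchhiker's/attached
hitchhiker's/free: 4 out of 16 → fraction 1/4
Expected count = 1/4 × 2048 = 512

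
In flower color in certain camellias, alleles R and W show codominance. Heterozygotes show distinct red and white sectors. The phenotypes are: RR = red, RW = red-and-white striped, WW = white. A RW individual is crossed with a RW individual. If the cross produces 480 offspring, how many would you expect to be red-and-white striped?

Punnett square for RW × RW:
Offspring genotypes: 1 RR, 2 RW, 1 WW
Phenotype counts: 1 red, 2 red-and-white striped, 1 white
red-and-white striped: 2 out of 4 → fraction 1/2
Expected count = 1/2 × 480 = 240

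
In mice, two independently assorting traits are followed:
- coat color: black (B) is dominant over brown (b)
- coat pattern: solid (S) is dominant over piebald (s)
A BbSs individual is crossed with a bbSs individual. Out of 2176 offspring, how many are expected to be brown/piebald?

Dihybrid cross BbSs × bbSs — consider each gene separately:
coat color: Bb × bb → 2 Bb, 2 bb → 2 B_ : 2 bb (out of 4)
coat pattern: Ss × Ss → 1 SS, 2 Ss, 1 ss → 3 S_ : 1 ss (out of 4)
Combine (counts out of 4 × 4 = 16): black/solid (B_S_) = 2×3 = 6; black/piebald (B_ss) = 2×1 = 2; brown/solid (bbS_) = 2×3 = 6; brown/piebald (bbss) = 2×1 = 2
Phenotype counts (out of 16): 6 black/solid, 2 black/piebald, 6 brown/solid, 2 brown/piebald
brown/piebald: 2 out of 16 → fraction 1/8
Expected count = 1/8 × 2176 = 272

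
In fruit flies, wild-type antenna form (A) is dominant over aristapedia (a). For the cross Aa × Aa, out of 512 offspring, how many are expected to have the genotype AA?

Punnett square for Aa × Aa:
Offspring genotypes: 1 AA, 2 Aa, 1 aa
Total offspring: 4
Count with target: 1
Probability: 1/4
Expected count = 1/4 × 512 = 128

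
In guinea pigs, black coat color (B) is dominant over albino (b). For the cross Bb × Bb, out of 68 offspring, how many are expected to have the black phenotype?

Punnett square for Bb × Bb:
Offspring genotypes: 1 BB, 2 Bb, 1 bb
Total offspring: 4
Count with target: 3
Probability: 3/4
Expected count = 3/4 × 68 = 51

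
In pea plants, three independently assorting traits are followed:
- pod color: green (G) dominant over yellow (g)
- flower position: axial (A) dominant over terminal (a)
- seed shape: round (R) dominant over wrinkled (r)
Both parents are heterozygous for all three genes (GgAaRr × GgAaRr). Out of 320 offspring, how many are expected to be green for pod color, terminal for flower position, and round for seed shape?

Trihybrid cross: GgAaRr × GgAaRr
Each trait segregates independently with a 3:1 phenotypic ratio, so each gene contributes 3/4 (dominant) or 1/4 (recessive).
Target: green (pod color), terminal (flower position), round (seed shape)
Probability = product of independent per-trait probabilities
= 3/4 × 1/4 × 3/4 = 9/64
Expected count = 9/64 × 320 = 45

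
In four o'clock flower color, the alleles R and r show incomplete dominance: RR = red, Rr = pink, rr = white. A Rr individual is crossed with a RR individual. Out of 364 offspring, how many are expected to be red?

Punnett square for Rr × RR:
Offspring genotypes: 2 RR, 2 Rr
Phenotype counts: 2 red, 2 pink
red: 2 out of 4 → fraction 1/2
Expected count = 1/2 × 364 = 182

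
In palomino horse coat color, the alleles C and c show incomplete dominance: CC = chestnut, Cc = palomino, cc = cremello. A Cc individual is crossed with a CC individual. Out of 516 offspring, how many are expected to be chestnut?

Punnett square for Cc × CC:
Offspring genotypes: 2 CC, 2 Cc
Phenotype counts: 2 chestnut, 2 palomino
chestnut: 2 out of 4 → fraction 1/2
Expected count = 1/2 × 516 = 258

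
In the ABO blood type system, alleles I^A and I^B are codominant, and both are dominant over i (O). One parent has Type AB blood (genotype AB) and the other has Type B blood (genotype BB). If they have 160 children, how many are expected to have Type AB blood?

Cross: AB × BB
Possible offspring genotypes: 2 AB, 2 BB
Blood type counts: 2 Type AB, 2 Type B
Probability of Type AB: 2/4 = 1/2
Expected count = 1/2 × 160 = 80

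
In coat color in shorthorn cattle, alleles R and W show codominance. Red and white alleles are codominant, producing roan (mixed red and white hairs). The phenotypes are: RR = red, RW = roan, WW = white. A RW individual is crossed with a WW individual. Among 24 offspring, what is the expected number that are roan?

Punnett square for RW × WW:
Offspring genotypes: 2 RW, 2 WW
Phenotype counts: 2 roan, 2 white
roan: 2 out of 4 → fraction 1/2
Expected count = 1/2 × 24 = 12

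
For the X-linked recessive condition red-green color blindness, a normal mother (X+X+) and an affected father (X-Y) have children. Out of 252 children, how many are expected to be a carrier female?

Cross: X+X+ × X-Y
Offspring: 2 X+X-, 2 X+Y
Probability of a carrier female: 2/4 = 1/2
Expected count = 1/2 × 252 = 126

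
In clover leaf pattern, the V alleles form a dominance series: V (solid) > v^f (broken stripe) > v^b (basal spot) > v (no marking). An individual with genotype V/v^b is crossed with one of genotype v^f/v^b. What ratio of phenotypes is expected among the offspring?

Cross: V/v^b × v^f/v^b
Allele dominance: V > v^f > v^b > v
Offspring genotypes: 1 V/v^f, 1 V/v^b, 1 v^f/v^b, 1 v^b/v^b
Phenotype counts: 2 solid, 1 broken stripe, 1 basal spot
Ratio: 2 solid : 1 broken stripe : 1 basal spot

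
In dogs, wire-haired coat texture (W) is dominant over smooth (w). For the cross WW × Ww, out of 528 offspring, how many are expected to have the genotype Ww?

Punnett square for WW × Ww:
Offspring genotypes: 2 WW, 2 Ww
Total offspring: 4
Count with target: 2
Probability: 2/4 = 1/2
Expected count = 1/2 × 528 = 264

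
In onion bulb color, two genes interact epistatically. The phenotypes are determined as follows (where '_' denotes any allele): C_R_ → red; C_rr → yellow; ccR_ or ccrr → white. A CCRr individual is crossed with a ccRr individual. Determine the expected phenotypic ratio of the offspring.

Cross: CCRr × ccRr — consider each gene separately:
C gene: CC × cc → 4 Cc → 4 C_ (out of 4)
R gene: Rr × Rr → 1 RR, 2 Rr, 1 rr → 3 R_ : 1 rr (out of 4)
Genotype classes (out of 4 × 4 = 16): C_R_ = 4×3 = 12; C_rr = 4×1 = 4
Apply the phenotype rules: C_R_ (12) → red; C_rr (4) → yellow
Phenotype counts (out of 16): 12 red, 4 yellow
Ratio: 3 red : 1 yellow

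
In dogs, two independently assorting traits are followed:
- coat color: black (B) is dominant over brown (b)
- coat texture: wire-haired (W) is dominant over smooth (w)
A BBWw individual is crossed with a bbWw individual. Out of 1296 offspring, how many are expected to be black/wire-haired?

Dihybrid cross BBWw × bbWw — consider each gene separately:
coat color: BB × bb → 4 Bb → 4 B_ (out of 4)
coat texture: Ww × Ww → 1 WW, 2 Ww, 1 ww → 3 W_ : 1 ww (out of 4)
Combine (counts out of 4 × 4 = 16): black/wire-haired (B_W_) = 4×3 = 12; black/smooth (B_ww) = 4×1 = 4
Phenotype counts (out of 16): 12 black/wire-haired, 4 black/smooth
black/wire-haired: 12 out of 16 → fraction 3/4
Expected count = 3/4 × 1296 = 972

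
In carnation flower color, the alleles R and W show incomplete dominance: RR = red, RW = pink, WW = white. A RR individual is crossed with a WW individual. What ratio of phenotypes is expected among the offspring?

Punnett square for RR × WW:
Offspring genotypes: 4 RW
Phenotype counts: 4 pink
Ratio: all pink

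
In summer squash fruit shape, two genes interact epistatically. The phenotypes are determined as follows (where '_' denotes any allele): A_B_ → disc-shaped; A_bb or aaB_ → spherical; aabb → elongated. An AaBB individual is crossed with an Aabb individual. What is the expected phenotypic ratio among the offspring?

Cross: AaBB × Aabb — consider each gene separately:
A gene: Aa × Aa → 1 AA, 2 Aa, 1 aa → 3 A_ : 1 aa (out of 4)
B gene: BB × bb → 4 Bb → 4 B_ (out of 4)
Genotype classes (out of 4 × 4 = 16): A_B_ = 3×4 = 12; aaB_ = 1×4 = 4
Apply the phenotype rules: A_B_ (12) → disc-shaped; aaB_ (4) → spherical
Phenotype counts (out of 16): 12 disc-shaped, 4 spherical
Ratio: 3 disc-shaped : 1 spherical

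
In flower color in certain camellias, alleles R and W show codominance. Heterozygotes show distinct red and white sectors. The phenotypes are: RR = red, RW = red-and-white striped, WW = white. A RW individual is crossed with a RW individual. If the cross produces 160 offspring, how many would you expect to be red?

Punnett square for RW × RW:
Offspring genotypes: 1 RR, 2 RW, 1 WW
Phenotype counts: 1 red, 2 red-and-white striped, 1 white
red: 1 out of 4 → fraction 1/4
Expected count = 1/4 × 160 = 40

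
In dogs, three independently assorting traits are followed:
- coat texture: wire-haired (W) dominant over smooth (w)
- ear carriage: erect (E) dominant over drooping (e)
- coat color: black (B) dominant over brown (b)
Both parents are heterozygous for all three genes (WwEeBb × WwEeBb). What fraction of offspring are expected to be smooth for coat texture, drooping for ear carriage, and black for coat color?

Trihybrid cross: WwEeBb × WwEeBb
Each trait segregates independently with a 3:1 phenotypic ratio, so each gene contributes 3/4 (dominant) or 1/4 (recessive).
Target: smooth (coat texture), drooping (ear carriage), black (coat color)
Probability = product of independent per-trait probabilities
= 1/4 × 1/4 × 3/4 = 3/64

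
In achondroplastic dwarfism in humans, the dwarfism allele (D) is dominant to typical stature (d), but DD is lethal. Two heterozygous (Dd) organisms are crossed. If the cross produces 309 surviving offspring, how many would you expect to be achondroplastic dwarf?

Cross: Dd × Dd
Punnett square offspring (before lethality): 1 DD, 2 Dd, 1 dd
The DD genotype is lethal (embryos die); surviving offspring: 2 Dd, 1 dd
achondroplastic dwarf: 2 out of 3 → fraction 2/3
Expected count = 2/3 × 309 = 206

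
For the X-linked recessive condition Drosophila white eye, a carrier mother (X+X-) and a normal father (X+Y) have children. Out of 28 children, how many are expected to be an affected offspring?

Cross: X+X- × X+Y
Offspring: 1 X+X+, 1 X+Y, 1 X+X-, 1 X-Y
Probability of an affected offspring: 1/4
Expected count = 1/4 × 28 = 7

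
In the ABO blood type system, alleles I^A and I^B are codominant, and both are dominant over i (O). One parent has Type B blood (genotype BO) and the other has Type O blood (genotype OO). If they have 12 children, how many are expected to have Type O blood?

Cross: BO × OO
Possible offspring genotypes: 2 BO, 2 OO
Blood type counts: 2 Type B, 2 Type O
Probability of Type O: 2/4 = 1/2
Expected count = 1/2 × 12 = 6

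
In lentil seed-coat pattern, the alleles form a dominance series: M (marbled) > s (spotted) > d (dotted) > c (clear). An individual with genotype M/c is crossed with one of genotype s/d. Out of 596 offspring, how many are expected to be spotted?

Cross: M/c × s/d
Allele dominance: M > s > d > c
Offspring genotypes: 1 M/s, 1 M/d, 1 s/c, 1 d/c
Phenotype counts: 2 marbled, 1 spotted, 1 dotted
spotted: 1 out of 4 → fraction 1/4
Expected count = 1/4 × 596 = 149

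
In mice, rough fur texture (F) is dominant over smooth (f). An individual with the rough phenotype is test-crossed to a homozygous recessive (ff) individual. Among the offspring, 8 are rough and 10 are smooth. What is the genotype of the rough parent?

Test cross: ? × ff
Offspring: 8 rough, 10 smooth — approximately 1:1.
A 1:1 ratio in a test cross indicates the unknown parent is heterozygous (Ff).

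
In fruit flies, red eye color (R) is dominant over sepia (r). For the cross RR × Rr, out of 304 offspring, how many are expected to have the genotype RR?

Punnett square for RR × Rr:
Offspring genotypes: 2 RR, 2 Rr
Total offspring: 4
Count with target: 2
Probability: 2/4 = 1/2
Expected count = 1/2 × 304 = 152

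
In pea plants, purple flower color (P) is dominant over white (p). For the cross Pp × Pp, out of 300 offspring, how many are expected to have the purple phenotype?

Punnett square for Pp × Pp:
Offspring genotypes: 1 PP, 2 Pp, 1 pp
Total offspring: 4
Count with target: 3
Probability: 3/4
Expected count = 3/4 × 300 = 225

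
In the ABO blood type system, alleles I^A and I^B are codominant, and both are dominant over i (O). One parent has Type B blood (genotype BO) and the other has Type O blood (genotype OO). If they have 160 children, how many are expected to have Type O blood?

Cross: BO × OO
Possible offspring genotypes: 2 BO, 2 OO
Blood type counts: 2 Type B, 2 Type O
Probability of Type O: 2/4 = 1/2
Expected count = 1/2 × 160 = 80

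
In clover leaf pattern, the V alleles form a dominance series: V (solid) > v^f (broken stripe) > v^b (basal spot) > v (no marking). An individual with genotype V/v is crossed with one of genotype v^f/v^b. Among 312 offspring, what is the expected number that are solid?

Cross: V/v × v^f/v^b
Allele dominance: V > v^f > v^b > v
Offspring genotypes: 1 V/v^f, 1 V/v^b, 1 v^f/v, 1 v^b/v
Phenotype counts: 2 solid, 1 broken stripe, 1 basal spot
solid: 2 out of 4 → fraction 1/2
Expected count = 1/2 × 312 = 156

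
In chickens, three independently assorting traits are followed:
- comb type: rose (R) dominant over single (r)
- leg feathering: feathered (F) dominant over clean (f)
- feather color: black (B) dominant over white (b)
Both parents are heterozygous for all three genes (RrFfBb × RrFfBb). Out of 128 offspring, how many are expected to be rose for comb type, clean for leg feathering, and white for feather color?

Trihybrid cross: RrFfBb × RrFfBb
Each trait segregates independently with a 3:1 phenotypic ratio, so each gene contributes 3/4 (dominant) or 1/4 (recessive).
Target: rose (comb type), clean (leg feathering), white (feather color)
Probability = product of independent per-trait probabilities
= 3/4 × 1/4 × 1/4 = 3/64
Expected count = 3/64 × 128 = 6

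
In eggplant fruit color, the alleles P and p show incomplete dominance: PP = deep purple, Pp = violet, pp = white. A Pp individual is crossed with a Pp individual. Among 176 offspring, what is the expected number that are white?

Punnett square for Pp × Pp:
Offspring genotypes: 1 PP, 2 Pp, 1 pp
Phenotype counts: 1 deep purple, 2 violet, 1 white
white: 1 out of 4 → fraction 1/4
Expected count = 1/4 × 176 = 44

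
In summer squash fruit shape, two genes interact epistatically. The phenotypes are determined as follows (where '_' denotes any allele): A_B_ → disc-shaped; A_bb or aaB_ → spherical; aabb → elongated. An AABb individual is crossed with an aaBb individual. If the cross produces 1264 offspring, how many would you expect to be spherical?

Cross: AABb × aaBb — consider each gene separately:
A gene: AA × aa → 4 Aa → 4 A_ (out of 4)
B gene: Bb × Bb → 1 BB, 2 Bb, 1 bb → 3 B_ : 1 bb (out of 4)
Genotype classes (out of 4 × 4 = 16): A_B_ = 4×3 = 12; A_bb = 4×1 = 4
Apply the phenotype rules: A_B_ (12) → disc-shaped; A_bb (4) → spherical
Phenotype counts (out of 16): 12 disc-shaped, 4 spherical
spherical: 4 out of 16 → fraction 1/4
Expected count = 1/4 × 1264 = 316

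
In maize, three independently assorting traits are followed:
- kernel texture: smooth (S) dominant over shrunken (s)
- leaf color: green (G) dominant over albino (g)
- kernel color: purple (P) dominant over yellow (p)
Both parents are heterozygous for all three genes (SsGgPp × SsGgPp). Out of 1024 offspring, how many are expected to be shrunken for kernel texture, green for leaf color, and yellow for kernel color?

Trihybrid cross: SsGgPp × SsGgPp
Each trait segregates independently with a 3:1 phenotypic ratio, so each gene contributes 3/4 (dominant) or 1/4 (recessive).
Target: shrunken (kernel texture), green (leaf color), yellow (kernel color)
Probability = product of independent per-trait probabilities
= 1/4 × 3/4 × 1/4 = 3/64
Expected count = 3/64 × 1024 = 48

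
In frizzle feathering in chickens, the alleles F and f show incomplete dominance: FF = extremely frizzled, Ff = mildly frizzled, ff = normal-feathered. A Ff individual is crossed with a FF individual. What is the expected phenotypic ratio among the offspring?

Punnett square for Ff × FF:
Offspring genotypes: 2 FF, 2 Ff
Phenotype counts: 2 extremely frizzled, 2 mildly frizzled
Ratio: 1 extremely frizzled : 1 mildly frizzled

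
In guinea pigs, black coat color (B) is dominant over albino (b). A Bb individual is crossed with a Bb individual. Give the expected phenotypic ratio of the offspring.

Punnett square for Bb × Bb:
Offspring genotypes: 1 BB, 2 Bb, 1 bb
black: 3, albino: 1
Ratio: 3:1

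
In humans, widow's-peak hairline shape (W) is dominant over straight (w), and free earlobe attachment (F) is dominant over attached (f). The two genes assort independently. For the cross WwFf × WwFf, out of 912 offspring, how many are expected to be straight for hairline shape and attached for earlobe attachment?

Dihybrid cross WwFf × WwFf — consider each gene separately:
hairline shape: Ww × Ww → 1 WW, 2 Ww, 1 ww → 3 W_ : 1 ww (out of 4)
earlobe attachment: Ff × Ff → 1 FF, 2 Ff, 1 ff → 3 F_ : 1 ff (out of 4)
Looking for: straight (ww) and attached (ff)
P(straight) = 1/4, P(attached) = 1/4
P(both) = 1/4 × 1/4 = 1/16
Expected count = 1/16 × 912 = 57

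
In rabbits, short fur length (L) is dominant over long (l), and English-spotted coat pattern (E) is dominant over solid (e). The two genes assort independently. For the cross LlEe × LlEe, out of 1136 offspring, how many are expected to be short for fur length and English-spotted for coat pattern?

Dihybrid cross LlEe × LlEe — consider each gene separately:
fur length: Ll × Ll → 1 LL, 2 Ll, 1 ll → 3 L_ : 1 ll (out of 4)
coat pattern: Ee × Ee → 1 EE, 2 Ee, 1 ee → 3 E_ : 1 ee (out of 4)
Looking for: short (L_) and English-spotted (E_)
P(short) = 3/4, P(English-spotted) = 3/4
P(both) = 3/4 × 3/4 = 9/16
Expected count = 9/16 × 1136 = 639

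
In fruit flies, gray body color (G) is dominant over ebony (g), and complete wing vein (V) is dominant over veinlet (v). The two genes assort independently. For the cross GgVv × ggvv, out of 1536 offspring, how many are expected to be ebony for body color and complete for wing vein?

Dihybrid cross GgVv × ggvv — consider each gene separately:
body color: Gg × gg → 2 Gg, 2 gg → 2 G_ : 2 gg (out of 4)
wing vein: Vv × vv → 2 Vv, 2 vv → 2 V_ : 2 vv (out of 4)
Looking for: ebony (gg) and complete (V_)
P(ebony) = 2/4, P(complete) = 2/4
P(both) = 2/4 × 2/4 = 4/16 = 1/4
Expected count = 1/4 × 1536 = 384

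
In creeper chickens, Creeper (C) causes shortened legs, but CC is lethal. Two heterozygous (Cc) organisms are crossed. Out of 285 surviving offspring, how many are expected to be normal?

Cross: Cc × Cc
Punnett square offspring (before lethality): 1 CC, 2 Cc, 1 cc
The CC genotype is lethal (embryos die); surviving offspring: 2 Cc, 1 cc
normal: 1 out of 3 → fraction 1/3
Expected count = 1/3 × 285 = 95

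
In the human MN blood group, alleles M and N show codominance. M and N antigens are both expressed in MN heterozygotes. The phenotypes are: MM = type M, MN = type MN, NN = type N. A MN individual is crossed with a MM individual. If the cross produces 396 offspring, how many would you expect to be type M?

Punnett square for MN × MM:
Offspring genotypes: 2 MM, 2 MN
Phenotype counts: 2 type M, 2 type MN
type M: 2 out of 4 → fraction 1/2
Expected count = 1/2 × 396 = 198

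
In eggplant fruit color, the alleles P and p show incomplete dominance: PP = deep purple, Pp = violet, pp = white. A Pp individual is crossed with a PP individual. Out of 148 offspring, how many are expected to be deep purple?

Punnett square for Pp × PP:
Offspring genotypes: 2 PP, 2 Pp
Phenotype counts: 2 deep purple, 2 violet
deep purple: 2 out of 4 → fraction 1/2
Expected count = 1/2 × 148 = 74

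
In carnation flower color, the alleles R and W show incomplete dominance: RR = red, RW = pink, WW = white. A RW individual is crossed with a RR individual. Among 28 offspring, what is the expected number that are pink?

Punnett square for RW × RR:
Offspring genotypes: 2 RR, 2 RW
Phenotype counts: 2 red, 2 pink
pink: 2 out of 4 → fraction 1/2
Expected count = 1/2 × 28 = 14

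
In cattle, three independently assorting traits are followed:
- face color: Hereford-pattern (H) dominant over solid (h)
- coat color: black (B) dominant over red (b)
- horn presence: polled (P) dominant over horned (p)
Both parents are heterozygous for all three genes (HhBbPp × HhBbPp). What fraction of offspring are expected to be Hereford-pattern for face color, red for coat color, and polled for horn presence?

Trihybrid cross: HhBbPp × HhBbPp
Each trait segregates independently with a 3:1 phenotypic ratio, so each gene contributes 3/4 (dominant) or 1/4 (recessive).
Target: Hereford-pattern (face color), red (coat color), polled (horn presence)
Probability = product of independent per-trait probabilities
= 3/4 × 1/4 × 3/4 = 9/64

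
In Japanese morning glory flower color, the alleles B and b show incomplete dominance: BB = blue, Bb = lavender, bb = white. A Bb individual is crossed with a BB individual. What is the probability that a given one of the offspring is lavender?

Punnett square for Bb × BB:
Offspring genotypes: 2 BB, 2 Bb
Phenotype counts: 2 blue, 2 lavender
lavender: 2 out of 4
Probability: 2/4 = 1/2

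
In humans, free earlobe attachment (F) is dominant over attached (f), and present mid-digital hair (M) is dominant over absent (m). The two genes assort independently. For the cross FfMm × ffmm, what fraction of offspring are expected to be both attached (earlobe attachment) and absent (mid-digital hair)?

Dihybrid cross FfMm × ffmm — consider each gene separately:
earlobe attachment: Ff × ff → 2 Ff, 2 ff → 2 F_ : 2 ff (out of 4)
mid-digital hair: Mm × mm → 2 Mm, 2 mm → 2 M_ : 2 mm (out of 4)
Looking for: attached (ff) and absent (mm)
P(attached) = 2/4, P(absent) = 2/4
P(both) = 2/4 × 2/4 = 4/16 = 1/4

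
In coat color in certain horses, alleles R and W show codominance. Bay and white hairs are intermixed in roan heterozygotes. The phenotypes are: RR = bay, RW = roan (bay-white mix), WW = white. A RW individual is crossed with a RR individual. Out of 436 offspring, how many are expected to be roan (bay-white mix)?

Punnett square for RW × RR:
Offspring genotypes: 2 RR, 2 RW
Phenotype counts: 2 bay, 2 roan (bay-white mix)
roan (bay-white mix): 2 out of 4 → fraction 1/2
Expected count = 1/2 × 436 = 218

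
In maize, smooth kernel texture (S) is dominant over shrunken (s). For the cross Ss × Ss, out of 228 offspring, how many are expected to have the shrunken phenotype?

Punnett square for Ss × Ss:
Offspring genotypes: 1 SS, 2 Ss, 1 ss
Total offspring: 4
Count with target: 1
Probability: 1/4
Expected count = 1/4 × 228 = 57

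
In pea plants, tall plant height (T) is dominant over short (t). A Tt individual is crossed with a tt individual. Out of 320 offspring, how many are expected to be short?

Punnett square for Tt × tt:
Offspring genotypes: 2 Tt, 2 tt
tall: 2, short: 2
short: 2 out of 4 → fraction 1/2
Expected count = 1/2 × 320 = 160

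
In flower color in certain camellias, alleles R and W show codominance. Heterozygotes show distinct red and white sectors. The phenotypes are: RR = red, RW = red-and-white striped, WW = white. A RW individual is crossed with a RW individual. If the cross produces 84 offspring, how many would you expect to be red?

Punnett square for RW × RW:
Offspring genotypes: 1 RR, 2 RW, 1 WW
Phenotype counts: 1 red, 2 red-and-white striped, 1 white
red: 1 out of 4 → fraction 1/4
Expected count = 1/4 × 84 = 21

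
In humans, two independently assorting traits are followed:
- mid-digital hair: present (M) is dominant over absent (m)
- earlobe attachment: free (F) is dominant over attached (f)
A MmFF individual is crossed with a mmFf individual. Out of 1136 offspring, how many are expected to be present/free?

Dihybrid cross MmFF × mmFf — consider each gene separately:
mid-digital hair: Mm × mm → 2 Mm, 2 mm → 2 M_ : 2 mm (out of 4)
earlobe attachment: FF × Ff → 2 FF, 2 Ff → 4 F_ (out of 4)
Combine (counts out of 4 × 4 = 16): present/free (M_F_) = 2×4 = 8; absent/free (mmF_) = 2×4 = 8
Phenotype counts (out of 16): 8 present/free, 8 absent/free
present/free: 8 out of 16 → fraction 1/2
Expected count = 1/2 × 1136 = 568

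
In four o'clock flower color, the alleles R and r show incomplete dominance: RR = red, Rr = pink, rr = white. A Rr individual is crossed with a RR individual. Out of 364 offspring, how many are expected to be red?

Punnett square for Rr × RR:
Offspring genotypes: 2 RR, 2 Rr
Phenotype counts: 2 red, 2 pink
red: 2 out of 4 → fraction 1/2
Expected count = 1/2 × 364 = 182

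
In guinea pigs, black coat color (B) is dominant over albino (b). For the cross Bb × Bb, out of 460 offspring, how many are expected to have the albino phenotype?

Punnett square for Bb × Bb:
Offspring genotypes: 1 BB, 2 Bb, 1 bb
Total offspring: 4
Count with target: 1
Probability: 1/4
Expected count = 1/4 × 460 = 115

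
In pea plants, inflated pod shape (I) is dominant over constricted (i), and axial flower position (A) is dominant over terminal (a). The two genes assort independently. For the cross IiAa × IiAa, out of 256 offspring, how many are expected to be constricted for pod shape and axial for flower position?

Dihybrid cross IiAa × IiAa — consider each gene separately:
pod shape: Ii × Ii → 1 II, 2 Ii, 1 ii → 3 I_ : 1 ii (out of 4)
flower position: Aa × Aa → 1 AA, 2 Aa, 1 aa → 3 A_ : 1 aa (out of 4)
Looking for: constricted (ii) and axial (A_)
P(constricted) = 1/4, P(axial) = 3/4
P(both) = 1/4 × 3/4 = 3/16
Expected count = 3/16 × 256 = 48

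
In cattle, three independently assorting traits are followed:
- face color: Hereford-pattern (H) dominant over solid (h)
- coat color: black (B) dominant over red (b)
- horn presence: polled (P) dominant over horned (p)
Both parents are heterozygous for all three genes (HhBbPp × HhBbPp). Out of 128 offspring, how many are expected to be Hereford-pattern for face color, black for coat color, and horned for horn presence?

Trihybrid cross: HhBbPp × HhBbPp
Each trait segregates independently with a 3:1 phenotypic ratio, so each gene contributes 3/4 (dominant) or 1/4 (recessive).
Target: Hereford-pattern (face color), black (coat color), horned (horn presence)
Probability = product of independent per-trait probabilities
= 3/4 × 3/4 × 1/4 = 9/64
Expected count = 9/64 × 128 = 18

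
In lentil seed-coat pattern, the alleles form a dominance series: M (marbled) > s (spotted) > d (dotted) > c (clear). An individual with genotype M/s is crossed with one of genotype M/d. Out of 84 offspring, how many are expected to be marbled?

Cross: M/s × M/d
Allele dominance: M > s > d > c
Offspring genotypes: 1 M/M, 1 M/d, 1 M/s, 1 s/d
Phenotype counts: 3 marbled, 1 spotted
marbled: 3 out of 4 → fraction 3/4
Expected count = 3/4 × 84 = 63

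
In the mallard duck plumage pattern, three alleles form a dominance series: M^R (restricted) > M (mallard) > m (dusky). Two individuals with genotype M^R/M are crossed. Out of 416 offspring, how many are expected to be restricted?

Cross: M^R/M × M^R/M
Allele dominance: M^R > M > m
Offspring genotypes: 1 M^R/M^R, 2 M^R/M, 1 M/M
Phenotype counts: 3 restricted, 1 mallard
restricted: 3 out of 4 → fraction 3/4
Expected count = 3/4 × 416 = 312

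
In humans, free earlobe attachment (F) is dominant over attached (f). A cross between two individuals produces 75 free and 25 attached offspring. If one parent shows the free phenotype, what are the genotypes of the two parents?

Observed offspring: 75 free, 25 attached
The observed ratio simplifies to 3:1. Attached (ff) offspring appear, so each parent must contribute one f allele. The parent stated to show free carries F, so it is Ff. The other parent is then either Ff or ff: Ff × ff would give a 1:1 split, whereas Ff × Ff gives 3:1 — matching the data. So both parents are heterozygous (Ff × Ff).
Parent genotypes: Ff × Ff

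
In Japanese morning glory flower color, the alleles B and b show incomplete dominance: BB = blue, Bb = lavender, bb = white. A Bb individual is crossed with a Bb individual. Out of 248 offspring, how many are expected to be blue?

Punnett square for Bb × Bb:
Offspring genotypes: 1 BB, 2 Bb, 1 bb
Phenotype counts: 1 blue, 2 lavender, 1 white
blue: 1 out of 4 → fraction 1/4
Expected count = 1/4 × 248 = 62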